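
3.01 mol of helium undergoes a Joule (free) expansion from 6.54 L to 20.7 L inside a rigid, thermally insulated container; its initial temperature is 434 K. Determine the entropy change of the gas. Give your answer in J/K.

No heat is exchanged and no work is done, so the ideal-gas temperature stays constant.
Entropy is a state function; using a reversible isothermal path, ΔS_gas = nR ln(V₂/V₁) = 3.01 × 8.314 × ln(20.7/6.54) = 28.8 J/K.

ΔS_gas = 28.8 J/K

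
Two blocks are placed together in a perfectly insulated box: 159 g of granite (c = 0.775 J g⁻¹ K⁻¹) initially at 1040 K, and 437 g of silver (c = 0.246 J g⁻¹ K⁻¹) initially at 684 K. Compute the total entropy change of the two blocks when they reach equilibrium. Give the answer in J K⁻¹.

ΔS_total = 4.96 J/K

Energy balance: T_f = (m₁c₁T₁ + m₂c₂T₂)/(m₁c₁ + m₂c₂) = 874.13 K.
ΔS₁ = m₁c₁ ln(T_f/T₁) = 123.225 × ln(874.13/1040) = -21.41 J/K.
ΔS₂ = m₂c₂ ln(T_f/T₂) = 107.502 × ln(874.13/684) = 26.37 J/K.
ΔS_total = -21.41 + 26.37 = 4.96 J/K.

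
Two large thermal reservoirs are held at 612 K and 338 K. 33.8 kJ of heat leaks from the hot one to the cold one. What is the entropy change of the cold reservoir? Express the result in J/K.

The cold reservoir gains heat Q, so ΔS_cold = +Q/T_C = 33800/338 = 100 J/K.

ΔS_cold = 100 J/K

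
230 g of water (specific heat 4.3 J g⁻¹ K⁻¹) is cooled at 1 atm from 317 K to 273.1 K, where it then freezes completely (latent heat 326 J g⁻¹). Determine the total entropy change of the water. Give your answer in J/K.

Cooling step: ΔS₁ = m c ln(T_tr/T_i) = 230 × 4.3 × ln(273.1/317) = -147.4 J/K.
Phase change: ΔS₂ = −mL/T_tr = −230 × 326 / 273.1 = -274.6 J/K.
ΔS_total = (-147.4) + (-274.6) = -422 J/K.

ΔS = -422 J/K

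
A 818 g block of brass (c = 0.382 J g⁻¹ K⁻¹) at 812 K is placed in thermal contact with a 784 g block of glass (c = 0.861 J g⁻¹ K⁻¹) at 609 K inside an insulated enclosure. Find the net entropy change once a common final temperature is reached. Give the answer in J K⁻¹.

ΔS_total = 9.13 J/K

Energy balance: T_f = (m₁c₁T₁ + m₂c₂T₂)/(m₁c₁ + m₂c₂) = 673.24 K.
ΔS₁ = m₁c₁ ln(T_f/T₁) = 312.476 × ln(673.24/812) = -58.56 J/K.
ΔS₂ = m₂c₂ ln(T_f/T₂) = 675.024 × ln(673.24/609) = 67.69 J/K.
ΔS_total = -58.56 + 67.69 = 9.13 J/K.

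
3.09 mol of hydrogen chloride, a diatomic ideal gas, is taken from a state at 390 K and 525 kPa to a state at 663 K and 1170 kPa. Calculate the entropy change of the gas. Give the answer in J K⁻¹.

ΔS = nC_p ln(T₂/T₁) − nR ln(P₂/P₁), with C_p = 7R/2 = 29.1 J mol⁻¹ K⁻¹ for a diatomic ideal gas.
ΔS = 3.09 × [29.1 × ln(663/390) − 8.314 × ln(1170/525)] = 27.1 J/K.

ΔS = 27.1 J/K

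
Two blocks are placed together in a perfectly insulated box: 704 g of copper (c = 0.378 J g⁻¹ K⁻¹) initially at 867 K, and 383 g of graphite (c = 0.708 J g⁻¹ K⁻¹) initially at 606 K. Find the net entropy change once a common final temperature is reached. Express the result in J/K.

ΔS_total = 8.58 J/K

Energy balance: T_f = (m₁c₁T₁ + m₂c₂T₂)/(m₁c₁ + m₂c₂) = 735.27 K.
ΔS₁ = m₁c₁ ln(T_f/T₁) = 266.112 × ln(735.27/867) = -43.85 J/K.
ΔS₂ = m₂c₂ ln(T_f/T₂) = 271.164 × ln(735.27/606) = 52.43 J/K.
ΔS_total = -43.85 + 52.43 = 8.58 J/K.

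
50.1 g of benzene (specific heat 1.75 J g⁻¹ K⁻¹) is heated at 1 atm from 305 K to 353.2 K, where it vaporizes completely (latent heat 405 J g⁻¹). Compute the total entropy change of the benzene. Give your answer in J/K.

ΔS = 70.3 J/K

Warming step: ΔS₁ = m c ln(T_tr/T_i) = 50.1 × 1.75 × ln(353.2/305) = 12.86 J/K.
Phase change: ΔS₂ = +mL/T_tr = 50.1 × 405 / 353.2 = 57.45 J/K.
ΔS_total = (12.86) + (57.45) = 70.3 J/K.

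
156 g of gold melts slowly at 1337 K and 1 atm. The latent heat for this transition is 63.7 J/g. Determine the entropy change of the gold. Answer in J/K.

Heat absorbed by the substance: Q = mL = 156 × 63.7 = 9937.2 J.
At constant T, ΔS = Q_rev/T = 9937.2 / 1337 = 7.43 J/K.

ΔS = 7.43 J/K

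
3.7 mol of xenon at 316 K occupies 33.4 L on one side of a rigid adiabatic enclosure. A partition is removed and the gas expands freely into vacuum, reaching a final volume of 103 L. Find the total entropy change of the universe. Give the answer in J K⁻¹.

ΔS_universe = 34.6 J/K

No heat is exchanged and no work is done, so the ideal-gas temperature stays constant.
Entropy is a state function; using a reversible isothermal path, ΔS_gas = nR ln(V₂/V₁) = 3.7 × 8.314 × ln(103/33.4) = 34.6 J/K.
The insulated surroundings exchange no heat, so ΔS_surr = 0 and ΔS_universe = ΔS_gas.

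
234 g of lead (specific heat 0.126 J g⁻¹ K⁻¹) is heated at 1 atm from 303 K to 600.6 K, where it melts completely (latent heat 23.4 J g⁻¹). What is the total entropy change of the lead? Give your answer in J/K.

Warming step: ΔS₁ = m c ln(T_tr/T_i) = 234 × 0.126 × ln(600.6/303) = 20.17 J/K.
Phase change: ΔS₂ = +mL/T_tr = 234 × 23.4 / 600.6 = 9.117 J/K.
ΔS_total = (20.17) + (9.117) = 29.3 J/K.

ΔS = 29.3 J/K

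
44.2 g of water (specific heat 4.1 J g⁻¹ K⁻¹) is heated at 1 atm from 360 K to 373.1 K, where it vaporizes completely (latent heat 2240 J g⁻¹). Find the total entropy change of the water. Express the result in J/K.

ΔS = 272 J/K

Warming step: ΔS₁ = m c ln(T_tr/T_i) = 44.2 × 4.1 × ln(373.1/360) = 6.477 J/K.
Phase change: ΔS₂ = +mL/T_tr = 44.2 × 2240 / 373.1 = 265.4 J/K.
ΔS_total = (6.477) + (265.4) = 272 J/K.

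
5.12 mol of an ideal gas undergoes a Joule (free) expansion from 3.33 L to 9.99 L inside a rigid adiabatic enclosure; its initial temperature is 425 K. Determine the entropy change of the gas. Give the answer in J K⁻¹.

For an ideal gas in free expansion Q = 0 and W = 0, so T is unchanged.
Entropy is a state function; using a reversible isothermal path, ΔS_gas = nR ln(V₂/V₁) = 5.12 × 8.314 × ln(9.99/3.33) = 46.8 J/K.

ΔS_gas = 46.8 J/K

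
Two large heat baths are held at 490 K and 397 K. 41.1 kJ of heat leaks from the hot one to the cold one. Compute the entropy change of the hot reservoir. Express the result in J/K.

The hot reservoir loses heat Q, so ΔS_hot = −Q/T_H = −41100/490 = -83.9 J/K.

ΔS_hot = -83.9 J/K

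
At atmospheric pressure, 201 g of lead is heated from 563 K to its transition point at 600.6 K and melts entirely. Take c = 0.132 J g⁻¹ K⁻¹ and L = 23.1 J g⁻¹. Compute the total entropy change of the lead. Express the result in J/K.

ΔS = 9.45 J/K

Warming step: ΔS₁ = m c ln(T_tr/T_i) = 201 × 0.132 × ln(600.6/563) = 1.715 J/K.
Phase change: ΔS₂ = +mL/T_tr = 201 × 23.1 / 600.6 = 7.731 J/K.
ΔS_total = (1.715) + (7.731) = 9.45 J/K.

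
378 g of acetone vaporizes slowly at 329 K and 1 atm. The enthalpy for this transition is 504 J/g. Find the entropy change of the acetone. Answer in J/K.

Heat absorbed by the substance: Q = mL = 378 × 504 = 190512 J.
At constant T, ΔS = Q_rev/T = 190512 / 329 = 579 J/K.

ΔS = 579 J/K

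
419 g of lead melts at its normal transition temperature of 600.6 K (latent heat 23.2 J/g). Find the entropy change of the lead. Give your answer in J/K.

ΔS = 16.2 J/K

Heat absorbed by the substance: Q = mL = 419 × 23.2 = 9720.8 J.
At constant T, ΔS = Q_rev/T = 9720.8 / 600.6 = 16.2 J/K.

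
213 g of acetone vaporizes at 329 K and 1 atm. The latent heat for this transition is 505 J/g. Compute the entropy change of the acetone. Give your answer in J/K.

Heat absorbed by the substance: Q = mL = 213 × 505 = 107565 J.
At constant T, ΔS = Q_rev/T = 107565 / 329 = 327 J/K.

ΔS = 327 J/K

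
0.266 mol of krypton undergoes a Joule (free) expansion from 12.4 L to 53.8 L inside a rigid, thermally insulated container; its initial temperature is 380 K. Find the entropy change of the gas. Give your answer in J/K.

ΔS_gas = 3.25 J/K

For an ideal gas in free expansion Q = 0 and W = 0, so T is unchanged.
Entropy is a state function; using a reversible isothermal path, ΔS_gas = nR ln(V₂/V₁) = 0.266 × 8.314 × ln(53.8/12.4) = 3.25 J/K.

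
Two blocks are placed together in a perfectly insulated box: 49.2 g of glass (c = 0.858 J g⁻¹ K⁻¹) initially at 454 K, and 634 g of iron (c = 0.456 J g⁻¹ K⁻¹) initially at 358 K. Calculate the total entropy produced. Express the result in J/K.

ΔS_total = 1.1 J/K

Energy balance: T_f = (m₁c₁T₁ + m₂c₂T₂)/(m₁c₁ + m₂c₂) = 370.23 K.
ΔS₁ = m₁c₁ ln(T_f/T₁) = 42.2136 × ln(370.23/454) = -8.61 J/K.
ΔS₂ = m₂c₂ ln(T_f/T₂) = 289.104 × ln(370.23/358) = 9.713 J/K.
ΔS_total = -8.61 + 9.713 = 1.1 J/K.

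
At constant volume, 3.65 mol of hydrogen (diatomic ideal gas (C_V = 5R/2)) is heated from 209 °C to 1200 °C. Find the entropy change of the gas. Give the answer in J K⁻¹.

ΔS = 84.7 J/K

In kelvin: T₁ = 482.15 K, T₂ = 1473.15 K. At constant volume, ΔS = nC_V ln(T₂/T₁) with C_V = 5R/2 = 20.79 J mol⁻¹ K⁻¹.
ΔS = 3.65 × 20.79 × ln(1473.15/482.15) = 84.7 J/K.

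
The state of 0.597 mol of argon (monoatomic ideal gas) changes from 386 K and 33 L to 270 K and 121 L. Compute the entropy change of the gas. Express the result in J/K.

ΔS = 3.79 J/K

Entropy is a state function: ΔS = nC_V ln(T₂/T₁) + nR ln(V₂/V₁), with C_V = 3R/2 = 12.47 J mol⁻¹ K⁻¹ for a monoatomic ideal gas.
ΔS = 0.597 × [12.47 × ln(270/386) + 8.314 × ln(121/33)] = 3.79 J/K.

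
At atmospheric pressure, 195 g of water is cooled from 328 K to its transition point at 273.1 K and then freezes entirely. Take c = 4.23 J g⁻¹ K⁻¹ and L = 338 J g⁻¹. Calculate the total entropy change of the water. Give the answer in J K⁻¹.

Cooling step: ΔS₁ = m c ln(T_tr/T_i) = 195 × 4.23 × ln(273.1/328) = -151.1 J/K.
Phase change: ΔS₂ = −mL/T_tr = −195 × 338 / 273.1 = -241.3 J/K.
ΔS_total = (-151.1) + (-241.3) = -392 J/K.

ΔS = -392 J/K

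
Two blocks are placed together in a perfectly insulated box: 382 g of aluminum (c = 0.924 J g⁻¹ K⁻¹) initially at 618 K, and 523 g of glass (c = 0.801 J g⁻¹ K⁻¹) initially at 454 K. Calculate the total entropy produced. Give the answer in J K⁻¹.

Energy balance: T_f = (m₁c₁T₁ + m₂c₂T₂)/(m₁c₁ + m₂c₂) = 528.99 K.
ΔS₁ = m₁c₁ ln(T_f/T₁) = 352.968 × ln(528.99/618) = -54.89 J/K.
ΔS₂ = m₂c₂ ln(T_f/T₂) = 418.923 × ln(528.99/454) = 64.04 J/K.
ΔS_total = -54.89 + 64.04 = 9.15 J/K.

ΔS_total = 9.15 J/K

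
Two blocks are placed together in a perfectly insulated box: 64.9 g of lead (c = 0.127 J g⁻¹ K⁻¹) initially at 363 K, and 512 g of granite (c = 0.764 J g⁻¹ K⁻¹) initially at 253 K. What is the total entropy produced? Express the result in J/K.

Energy balance: T_f = (m₁c₁T₁ + m₂c₂T₂)/(m₁c₁ + m₂c₂) = 255.27 K.
ΔS₁ = m₁c₁ ln(T_f/T₁) = 8.2423 × ln(255.27/363) = -2.902 J/K.
ΔS₂ = m₂c₂ ln(T_f/T₂) = 391.168 × ln(255.27/253) = 3.494 J/K.
ΔS_total = -2.902 + 3.494 = 0.592 J/K.

ΔS_total = 0.592 J/K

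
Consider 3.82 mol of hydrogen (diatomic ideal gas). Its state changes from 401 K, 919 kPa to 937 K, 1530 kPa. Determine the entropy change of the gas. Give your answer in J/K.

ΔS = nC_p ln(T₂/T₁) − nR ln(P₂/P₁), with C_p = 7R/2 = 29.1 J mol⁻¹ K⁻¹ for a diatomic ideal gas.
ΔS = 3.82 × [29.1 × ln(937/401) − 8.314 × ln(1530/919)] = 78.2 J/K.

ΔS = 78.2 J/K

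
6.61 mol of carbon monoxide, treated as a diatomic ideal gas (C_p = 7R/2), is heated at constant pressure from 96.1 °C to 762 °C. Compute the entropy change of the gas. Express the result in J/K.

ΔS = 198 J/K

In kelvin: T₁ = 369.25 K, T₂ = 1035.15 K. At constant pressure, ΔS = nC_p ln(T₂/T₁) with C_p = 7R/2 = 29.1 J mol⁻¹ K⁻¹.
ΔS = 6.61 × 29.1 × ln(1035.15/369.25) = 198 J/K.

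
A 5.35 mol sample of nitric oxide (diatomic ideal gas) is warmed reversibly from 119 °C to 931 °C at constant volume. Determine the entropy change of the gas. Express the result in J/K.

In kelvin: T₁ = 392.15 K, T₂ = 1204.15 K. At constant volume, ΔS = nC_V ln(T₂/T₁) with C_V = 5R/2 = 20.79 J mol⁻¹ K⁻¹.
ΔS = 5.35 × 20.79 × ln(1204.15/392.15) = 125 J/K.

ΔS = 125 J/K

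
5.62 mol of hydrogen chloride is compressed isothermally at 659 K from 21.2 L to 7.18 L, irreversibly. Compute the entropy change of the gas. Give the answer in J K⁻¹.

Entropy is a state function, so ΔS_gas depends only on the end states.
For an isothermal ideal gas ΔS_gas = nR ln(V₂/V₁) = 5.62 × 8.314 × ln(7.18/21.2) = -50.6 J/K.

ΔS_gas = -50.6 J/K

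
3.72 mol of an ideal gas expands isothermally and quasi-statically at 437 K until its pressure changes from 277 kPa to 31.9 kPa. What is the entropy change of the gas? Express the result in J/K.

For an isothermal ideal gas ΔS_gas = nR ln(P₁/P₂) = 3.72 × 8.314 × ln(277/31.9) = 66.8 J/K.

ΔS_gas = 66.8 J/K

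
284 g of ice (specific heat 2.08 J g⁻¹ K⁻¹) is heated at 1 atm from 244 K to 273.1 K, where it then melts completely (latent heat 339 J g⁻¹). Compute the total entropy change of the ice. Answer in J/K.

Warming step: ΔS₁ = m c ln(T_tr/T_i) = 284 × 2.08 × ln(273.1/244) = 66.56 J/K.
Phase change: ΔS₂ = +mL/T_tr = 284 × 339 / 273.1 = 352.5 J/K.
ΔS_total = (66.56) + (352.5) = 419 J/K.

ΔS = 419 J/K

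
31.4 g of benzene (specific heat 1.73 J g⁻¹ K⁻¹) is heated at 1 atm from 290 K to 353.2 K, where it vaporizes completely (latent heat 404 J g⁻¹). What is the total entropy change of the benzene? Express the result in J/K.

Warming step: ΔS₁ = m c ln(T_tr/T_i) = 31.4 × 1.73 × ln(353.2/290) = 10.71 J/K.
Phase change: ΔS₂ = +mL/T_tr = 31.4 × 404 / 353.2 = 35.92 J/K.
ΔS_total = (10.71) + (35.92) = 46.6 J/K.

ΔS = 46.6 J/K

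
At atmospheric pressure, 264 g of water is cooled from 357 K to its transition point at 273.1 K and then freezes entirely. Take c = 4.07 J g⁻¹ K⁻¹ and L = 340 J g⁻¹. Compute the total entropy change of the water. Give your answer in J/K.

ΔS = -617 J/K

Cooling step: ΔS₁ = m c ln(T_tr/T_i) = 264 × 4.07 × ln(273.1/357) = -287.9 J/K.
Phase change: ΔS₂ = −mL/T_tr = −264 × 340 / 273.1 = -328.7 J/K.
ΔS_total = (-287.9) + (-328.7) = -617 J/K.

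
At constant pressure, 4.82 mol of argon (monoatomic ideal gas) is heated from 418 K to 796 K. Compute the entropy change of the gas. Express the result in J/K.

ΔS = 64.5 J/K

At constant pressure, ΔS = nC_p ln(T₂/T₁) with C_p = 5R/2 = 20.79 J mol⁻¹ K⁻¹.
ΔS = 4.82 × 20.79 × ln(796/418) = 64.5 J/K.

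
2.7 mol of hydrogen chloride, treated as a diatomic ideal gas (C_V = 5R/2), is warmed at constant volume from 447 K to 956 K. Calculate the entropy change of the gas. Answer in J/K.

At constant volume, ΔS = nC_V ln(T₂/T₁) with C_V = 5R/2 = 20.79 J mol⁻¹ K⁻¹.
ΔS = 2.7 × 20.79 × ln(956/447) = 42.7 J/K.

ΔS = 42.7 J/K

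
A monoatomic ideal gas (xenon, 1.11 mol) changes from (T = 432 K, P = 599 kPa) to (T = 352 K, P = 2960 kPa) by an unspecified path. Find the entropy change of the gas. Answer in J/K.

ΔS = nC_p ln(T₂/T₁) − nR ln(P₂/P₁), with C_p = 5R/2 = 20.79 J mol⁻¹ K⁻¹ for a monoatomic ideal gas.
ΔS = 1.11 × [20.79 × ln(352/432) − 8.314 × ln(2960/599)] = -19.5 J/K.

ΔS = -19.5 J/K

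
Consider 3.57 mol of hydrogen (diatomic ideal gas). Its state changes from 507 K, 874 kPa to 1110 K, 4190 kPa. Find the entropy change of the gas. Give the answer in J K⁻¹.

ΔS = nC_p ln(T₂/T₁) − nR ln(P₂/P₁), with C_p = 7R/2 = 29.1 J mol⁻¹ K⁻¹ for a diatomic ideal gas.
ΔS = 3.57 × [29.1 × ln(1110/507) − 8.314 × ln(4190/874)] = 34.9 J/K.

ΔS = 34.9 J/K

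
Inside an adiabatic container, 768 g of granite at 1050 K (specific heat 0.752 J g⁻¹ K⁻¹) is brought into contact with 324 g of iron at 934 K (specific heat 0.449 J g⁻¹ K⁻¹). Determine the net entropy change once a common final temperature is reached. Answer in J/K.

Energy balance: T_f = (m₁c₁T₁ + m₂c₂T₂)/(m₁c₁ + m₂c₂) = 1026.7 K.
ΔS₁ = m₁c₁ ln(T_f/T₁) = 577.536 × ln(1026.7/1050) = -12.983 J/K.
ΔS₂ = m₂c₂ ln(T_f/T₂) = 145.476 × ln(1026.7/934) = 13.761 J/K.
ΔS_total = -12.983 + 13.761 = 0.778 J/K.

ΔS_total = 0.778 J/K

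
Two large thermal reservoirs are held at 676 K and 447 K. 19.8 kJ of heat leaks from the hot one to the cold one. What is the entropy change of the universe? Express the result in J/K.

ΔS_hot = −Q/T_H = −19800/676 = -29.29 J/K and ΔS_cold = +Q/T_C = 19800/447 = 44.3 J/K.
ΔS_total = -29.29 + 44.3 = 15 J/K, positive as the second law requires.

ΔS_total = 15 J/K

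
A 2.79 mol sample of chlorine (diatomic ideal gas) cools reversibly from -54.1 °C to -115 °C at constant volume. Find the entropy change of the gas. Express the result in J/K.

In kelvin: T₁ = 219.05 K, T₂ = 158.15 K. At constant volume, ΔS = nC_V ln(T₂/T₁) with C_V = 5R/2 = 20.79 J mol⁻¹ K⁻¹.
ΔS = 2.79 × 20.79 × ln(158.15/219.05) = -18.9 J/K.

ΔS = -18.9 J/K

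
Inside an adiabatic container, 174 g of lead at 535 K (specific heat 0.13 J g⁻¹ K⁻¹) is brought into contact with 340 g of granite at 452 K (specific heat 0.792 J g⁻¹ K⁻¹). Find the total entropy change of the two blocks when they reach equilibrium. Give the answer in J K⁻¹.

Energy balance: T_f = (m₁c₁T₁ + m₂c₂T₂)/(m₁c₁ + m₂c₂) = 458.43 K.
ΔS₁ = m₁c₁ ln(T_f/T₁) = 22.62 × ln(458.43/535) = -3.494 J/K.
ΔS₂ = m₂c₂ ln(T_f/T₂) = 269.28 × ln(458.43/452) = 3.805 J/K.
ΔS_total = -3.494 + 3.805 = 0.311 J/K.

ΔS_total = 0.311 J/K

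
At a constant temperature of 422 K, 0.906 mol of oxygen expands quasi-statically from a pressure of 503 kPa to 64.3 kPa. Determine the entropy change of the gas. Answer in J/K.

For an isothermal ideal gas ΔS_gas = nR ln(P₁/P₂) = 0.906 × 8.314 × ln(503/64.3) = 15.5 J/K.

ΔS_gas = 15.5 J/K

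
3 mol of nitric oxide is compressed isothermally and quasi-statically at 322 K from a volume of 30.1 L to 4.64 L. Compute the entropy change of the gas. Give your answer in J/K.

For an isothermal ideal gas ΔS_gas = nR ln(V₂/V₁) = 3 × 8.314 × ln(4.64/30.1) = -46.6 J/K.

ΔS_gas = -46.6 J/K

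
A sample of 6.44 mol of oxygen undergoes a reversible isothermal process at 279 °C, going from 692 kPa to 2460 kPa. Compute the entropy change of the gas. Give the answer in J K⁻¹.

For an isothermal ideal gas ΔS_gas = nR ln(P₁/P₂) = 6.44 × 8.314 × ln(692/2460) = -67.9 J/K.

ΔS_gas = -67.9 J/K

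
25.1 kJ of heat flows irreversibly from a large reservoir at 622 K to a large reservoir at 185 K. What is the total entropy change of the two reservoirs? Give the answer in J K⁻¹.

ΔS_total = 95.3 J/K

ΔS_hot = −Q/T_H = −25100/622 = -40.35 J/K and ΔS_cold = +Q/T_C = 25100/185 = 135.7 J/K.
ΔS_total = -40.35 + 135.7 = 95.3 J/K, positive as the second law requires.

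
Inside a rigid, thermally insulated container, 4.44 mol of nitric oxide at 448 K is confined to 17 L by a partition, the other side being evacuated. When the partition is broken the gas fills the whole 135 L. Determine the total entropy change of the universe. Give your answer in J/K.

No heat is exchanged and no work is done, so the ideal-gas temperature stays constant.
Entropy is a state function; using a reversible isothermal path, ΔS_gas = nR ln(V₂/V₁) = 4.44 × 8.314 × ln(135/17) = 76.5 J/K.
The insulated surroundings exchange no heat, so ΔS_surr = 0 and ΔS_universe = ΔS_gas.

ΔS_universe = 76.5 J/K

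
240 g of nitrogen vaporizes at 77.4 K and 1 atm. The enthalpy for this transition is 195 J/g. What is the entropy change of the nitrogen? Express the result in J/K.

Heat absorbed by the substance: Q = mL = 240 × 195 = 46800 J.
At constant T, ΔS = Q_rev/T = 46800 / 77.4 = 605 J/K.

ΔS = 605 J/K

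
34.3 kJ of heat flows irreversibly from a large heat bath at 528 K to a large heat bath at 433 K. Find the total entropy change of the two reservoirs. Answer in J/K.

ΔS_hot = −Q/T_H = −34300/528 = -64.962 J/K and ΔS_cold = +Q/T_C = 34300/433 = 79.215 J/K.
ΔS_total = -64.962 + 79.215 = 14.3 J/K, positive as the second law requires.

ΔS_total = 14.3 J/K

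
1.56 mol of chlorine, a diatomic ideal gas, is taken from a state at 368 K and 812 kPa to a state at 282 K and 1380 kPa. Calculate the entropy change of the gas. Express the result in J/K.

ΔS = nC_p ln(T₂/T₁) − nR ln(P₂/P₁), with C_p = 7R/2 = 29.1 J mol⁻¹ K⁻¹ for a diatomic ideal gas.
ΔS = 1.56 × [29.1 × ln(282/368) − 8.314 × ln(1380/812)] = -19 J/K.

ΔS = -19 J/K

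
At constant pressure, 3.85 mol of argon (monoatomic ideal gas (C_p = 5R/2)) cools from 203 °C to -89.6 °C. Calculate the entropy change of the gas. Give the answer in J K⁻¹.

In kelvin: T₁ = 476.15 K, T₂ = 183.55 K. At constant pressure, ΔS = nC_p ln(T₂/T₁) with C_p = 5R/2 = 20.79 J mol⁻¹ K⁻¹.
ΔS = 3.85 × 20.79 × ln(183.55/476.15) = -76.3 J/K.

ΔS = -76.3 J/K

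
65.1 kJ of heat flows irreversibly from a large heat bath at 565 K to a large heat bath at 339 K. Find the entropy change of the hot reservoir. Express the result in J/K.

The hot reservoir loses heat Q, so ΔS_hot = −Q/T_H = −65100/565 = -115 J/K.

ΔS_hot = -115 J/K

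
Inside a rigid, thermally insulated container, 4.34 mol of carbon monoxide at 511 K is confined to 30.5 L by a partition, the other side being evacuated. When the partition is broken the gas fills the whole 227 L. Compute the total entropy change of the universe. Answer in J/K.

ΔS_universe = 72.4 J/K

No heat is exchanged and no work is done, so the ideal-gas temperature stays constant.
Entropy is a state function; using a reversible isothermal path, ΔS_gas = nR ln(V₂/V₁) = 4.34 × 8.314 × ln(227/30.5) = 72.4 J/K.
The insulated surroundings exchange no heat, so ΔS_surr = 0 and ΔS_universe = ΔS_gas.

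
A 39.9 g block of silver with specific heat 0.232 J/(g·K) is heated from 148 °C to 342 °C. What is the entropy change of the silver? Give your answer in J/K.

In kelvin: T₁ = 421.15 K, T₂ = 615.15 K. ΔS = ∫dQ_rev/T = m c ln(T₂/T₁) = 39.9 × 0.232 × ln(615.15/421.15) = 3.51 J/K.

ΔS = 3.51 J/K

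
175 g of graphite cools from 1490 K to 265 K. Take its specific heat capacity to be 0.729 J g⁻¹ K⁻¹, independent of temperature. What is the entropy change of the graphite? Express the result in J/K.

ΔS = -220 J/K

ΔS = ∫dQ_rev/T = m c ln(T₂/T₁) = 175 × 0.729 × ln(265/1490) = -220 J/K.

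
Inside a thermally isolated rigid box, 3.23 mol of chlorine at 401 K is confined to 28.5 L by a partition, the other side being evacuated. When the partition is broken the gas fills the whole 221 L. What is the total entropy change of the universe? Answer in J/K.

No heat is exchanged and no work is done, so the ideal-gas temperature stays constant.
Entropy is a state function; using a reversible isothermal path, ΔS_gas = nR ln(V₂/V₁) = 3.23 × 8.314 × ln(221/28.5) = 55 J/K.
The insulated surroundings exchange no heat, so ΔS_surr = 0 and ΔS_universe = ΔS_gas.

ΔS_universe = 55 J/K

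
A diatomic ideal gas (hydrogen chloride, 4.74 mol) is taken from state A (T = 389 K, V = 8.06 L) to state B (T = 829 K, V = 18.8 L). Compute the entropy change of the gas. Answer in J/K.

Entropy is a state function: ΔS = nC_V ln(T₂/T₁) + nR ln(V₂/V₁), with C_V = 5R/2 = 20.79 J mol⁻¹ K⁻¹ for a diatomic ideal gas.
ΔS = 4.74 × [20.79 × ln(829/389) + 8.314 × ln(18.8/8.06)] = 108 J/K.

ΔS = 108 J/K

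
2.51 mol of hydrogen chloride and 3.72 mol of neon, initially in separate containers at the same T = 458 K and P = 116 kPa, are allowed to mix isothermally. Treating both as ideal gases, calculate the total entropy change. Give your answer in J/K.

ΔS_mix = 34.9 J/K

Mole fractions: x_A = 2.51/6.23 = 0.403, x_B = 0.597.
ΔS_mix = −R(n_A ln x_A + n_B ln x_B) = −8.314 × (2.51 ln 0.403 + 3.72 ln 0.597) = 34.9 J/K.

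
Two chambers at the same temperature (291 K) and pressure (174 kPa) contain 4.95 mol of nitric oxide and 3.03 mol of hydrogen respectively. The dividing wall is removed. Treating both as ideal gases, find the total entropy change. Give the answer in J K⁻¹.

Mole fractions: x_A = 4.95/7.98 = 0.62, x_B = 0.38.
ΔS_mix = −R(n_A ln x_A + n_B ln x_B) = −8.314 × (4.95 ln 0.62 + 3.03 ln 0.38) = 44 J/K.

ΔS_mix = 44 J/K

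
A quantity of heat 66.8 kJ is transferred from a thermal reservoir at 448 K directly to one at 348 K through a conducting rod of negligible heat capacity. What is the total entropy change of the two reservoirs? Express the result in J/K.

ΔS_total = 42.8 J/K

ΔS_hot = −Q/T_H = −66800/448 = -149.11 J/K and ΔS_cold = +Q/T_C = 66800/348 = 191.95 J/K.
ΔS_total = -149.11 + 191.95 = 42.8 J/K, positive as the second law requires.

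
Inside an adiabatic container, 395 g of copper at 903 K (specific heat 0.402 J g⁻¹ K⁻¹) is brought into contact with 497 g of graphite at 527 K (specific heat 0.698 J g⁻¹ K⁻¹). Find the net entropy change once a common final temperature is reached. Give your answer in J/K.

ΔS_total = 16.7 J/K

Energy balance: T_f = (m₁c₁T₁ + m₂c₂T₂)/(m₁c₁ + m₂c₂) = 645.07 K.
ΔS₁ = m₁c₁ ln(T_f/T₁) = 158.79 × ln(645.07/903) = -53.41 J/K.
ΔS₂ = m₂c₂ ln(T_f/T₂) = 346.906 × ln(645.07/527) = 70.13 J/K.
ΔS_total = -53.41 + 70.13 = 16.7 J/K.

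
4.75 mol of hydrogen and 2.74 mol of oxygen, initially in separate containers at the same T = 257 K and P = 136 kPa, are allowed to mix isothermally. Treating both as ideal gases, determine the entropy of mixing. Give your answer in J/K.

Mole fractions: x_A = 4.75/7.49 = 0.634, x_B = 0.366.
ΔS_mix = −R(n_A ln x_A + n_B ln x_B) = −8.314 × (4.75 ln 0.634 + 2.74 ln 0.366) = 40.9 J/K.

ΔS_mix = 40.9 J/K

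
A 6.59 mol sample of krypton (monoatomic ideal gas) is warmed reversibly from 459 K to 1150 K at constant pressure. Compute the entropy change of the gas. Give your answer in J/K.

At constant pressure, ΔS = nC_p ln(T₂/T₁) with C_p = 5R/2 = 20.79 J mol⁻¹ K⁻¹.
ΔS = 6.59 × 20.79 × ln(1150/459) = 126 J/K.

ΔS = 126 J/K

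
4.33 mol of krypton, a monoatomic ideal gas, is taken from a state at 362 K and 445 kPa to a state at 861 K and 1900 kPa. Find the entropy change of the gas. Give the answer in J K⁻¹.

ΔS = nC_p ln(T₂/T₁) − nR ln(P₂/P₁), with C_p = 5R/2 = 20.79 J mol⁻¹ K⁻¹ for a monoatomic ideal gas.
ΔS = 4.33 × [20.79 × ln(861/362) − 8.314 × ln(1900/445)] = 25.7 J/K.

ΔS = 25.7 J/K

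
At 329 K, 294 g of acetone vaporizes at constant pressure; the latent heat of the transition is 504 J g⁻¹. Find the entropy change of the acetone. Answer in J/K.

Heat absorbed by the substance: Q = mL = 294 × 504 = 148176 J.
At constant T, ΔS = Q_rev/T = 148176 / 329 = 450 J/K.

ΔS = 450 J/K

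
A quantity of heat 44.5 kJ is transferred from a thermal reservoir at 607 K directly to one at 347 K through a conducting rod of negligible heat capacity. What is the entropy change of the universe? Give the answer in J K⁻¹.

ΔS_total = 54.9 J/K

ΔS_hot = −Q/T_H = −44500/607 = -73.31 J/K and ΔS_cold = +Q/T_C = 44500/347 = 128.2 J/K.
ΔS_total = -73.31 + 128.2 = 54.9 J/K, positive as the second law requires.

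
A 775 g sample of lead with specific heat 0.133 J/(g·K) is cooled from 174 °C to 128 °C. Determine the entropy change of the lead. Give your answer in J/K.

ΔS = -11.2 J/K

In kelvin: T₁ = 447.15 K, T₂ = 401.15 K. ΔS = ∫dQ_rev/T = m c ln(T₂/T₁) = 775 × 0.133 × ln(401.15/447.15) = -11.2 J/K.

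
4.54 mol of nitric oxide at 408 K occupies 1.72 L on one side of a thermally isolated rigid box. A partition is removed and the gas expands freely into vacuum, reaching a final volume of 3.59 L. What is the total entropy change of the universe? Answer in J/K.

For an ideal gas in free expansion Q = 0 and W = 0, so T is unchanged.
Entropy is a state function; using a reversible isothermal path, ΔS_gas = nR ln(V₂/V₁) = 4.54 × 8.314 × ln(3.59/1.72) = 27.8 J/K.
The insulated surroundings exchange no heat, so ΔS_surr = 0 and ΔS_universe = ΔS_gas.

ΔS_universe = 27.8 J/K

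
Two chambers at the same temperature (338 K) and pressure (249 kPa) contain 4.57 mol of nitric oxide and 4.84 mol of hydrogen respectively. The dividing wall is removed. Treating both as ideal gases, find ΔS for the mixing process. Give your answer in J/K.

ΔS_mix = 54.2 J/K

Mole fractions: x_A = 4.57/9.41 = 0.486, x_B = 0.514.
ΔS_mix = −R(n_A ln x_A + n_B ln x_B) = −8.314 × (4.57 ln 0.486 + 4.84 ln 0.514) = 54.2 J/K.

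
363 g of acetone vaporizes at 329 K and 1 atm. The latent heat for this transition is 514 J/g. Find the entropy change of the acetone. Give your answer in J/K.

ΔS = 567 J/K

Heat absorbed by the substance: Q = mL = 363 × 514 = 186582 J.
At constant T, ΔS = Q_rev/T = 186582 / 329 = 567 J/K.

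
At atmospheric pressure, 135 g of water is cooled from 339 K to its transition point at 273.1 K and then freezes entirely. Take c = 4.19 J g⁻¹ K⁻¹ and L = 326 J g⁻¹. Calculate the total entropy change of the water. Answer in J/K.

ΔS = -283 J/K

Cooling step: ΔS₁ = m c ln(T_tr/T_i) = 135 × 4.19 × ln(273.1/339) = -122.3 J/K.
Phase change: ΔS₂ = −mL/T_tr = −135 × 326 / 273.1 = -161.1 J/K.
ΔS_total = (-122.3) + (-161.1) = -283 J/K.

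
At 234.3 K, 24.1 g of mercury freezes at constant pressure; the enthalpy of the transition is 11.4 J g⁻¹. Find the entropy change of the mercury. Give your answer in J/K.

ΔS = -1.17 J/K

Heat released by the substance: Q = −mL = −24.1 × 11.4 = −274.74 J.
At constant T, ΔS = Q_rev/T = −274.74 / 234.3 = -1.17 J/K.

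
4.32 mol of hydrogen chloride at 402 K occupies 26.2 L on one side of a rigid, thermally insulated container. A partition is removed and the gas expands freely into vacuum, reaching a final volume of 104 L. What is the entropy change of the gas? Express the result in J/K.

No heat is exchanged and no work is done, so the ideal-gas temperature stays constant.
Entropy is a state function; using a reversible isothermal path, ΔS_gas = nR ln(V₂/V₁) = 4.32 × 8.314 × ln(104/26.2) = 49.5 J/K.

ΔS_gas = 49.5 J/K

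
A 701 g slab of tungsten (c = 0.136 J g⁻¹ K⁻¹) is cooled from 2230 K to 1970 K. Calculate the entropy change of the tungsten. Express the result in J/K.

ΔS = ∫dQ_rev/T = m c ln(T₂/T₁) = 701 × 0.136 × ln(1970/2230) = -11.8 J/K.

ΔS = -11.8 J/K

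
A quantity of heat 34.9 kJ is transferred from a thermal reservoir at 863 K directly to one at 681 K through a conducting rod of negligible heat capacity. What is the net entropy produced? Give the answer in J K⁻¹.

ΔS_hot = −Q/T_H = −34900/863 = -40.44 J/K and ΔS_cold = +Q/T_C = 34900/681 = 51.25 J/K.
ΔS_total = -40.44 + 51.25 = 10.8 J/K, positive as the second law requires.

ΔS_total = 10.8 J/K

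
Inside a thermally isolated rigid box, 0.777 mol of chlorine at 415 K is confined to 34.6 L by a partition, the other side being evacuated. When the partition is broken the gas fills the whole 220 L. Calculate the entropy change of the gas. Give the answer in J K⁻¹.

ΔS_gas = 11.9 J/K

No heat is exchanged and no work is done, so the ideal-gas temperature stays constant.
Entropy is a state function; using a reversible isothermal path, ΔS_gas = nR ln(V₂/V₁) = 0.777 × 8.314 × ln(220/34.6) = 11.9 J/K.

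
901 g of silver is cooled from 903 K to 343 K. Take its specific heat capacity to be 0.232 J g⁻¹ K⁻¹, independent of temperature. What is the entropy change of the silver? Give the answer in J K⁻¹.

ΔS = -202 J/K

ΔS = ∫dQ_rev/T = m c ln(T₂/T₁) = 901 × 0.232 × ln(343/903) = -202 J/K.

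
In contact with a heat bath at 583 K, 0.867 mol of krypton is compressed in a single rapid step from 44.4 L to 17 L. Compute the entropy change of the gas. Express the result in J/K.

Entropy is a state function, so ΔS_gas depends only on the end states.
For an isothermal ideal gas ΔS_gas = nR ln(V₂/V₁) = 0.867 × 8.314 × ln(17/44.4) = -6.92 J/K.

ΔS_gas = -6.92 J/K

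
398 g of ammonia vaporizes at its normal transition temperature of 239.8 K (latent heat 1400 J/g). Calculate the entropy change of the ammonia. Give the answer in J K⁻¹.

ΔS = 2320 J/K

Heat absorbed by the substance: Q = mL = 398 × 1400 = 557200 J.
At constant T, ΔS = Q_rev/T = 557200 / 239.8 = 2320 J/K.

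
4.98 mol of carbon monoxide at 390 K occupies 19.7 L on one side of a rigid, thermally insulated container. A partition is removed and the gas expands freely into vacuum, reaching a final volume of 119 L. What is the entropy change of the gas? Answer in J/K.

ΔS_gas = 74.5 J/K

For an ideal gas in free expansion Q = 0 and W = 0, so T is unchanged.
Entropy is a state function; using a reversible isothermal path, ΔS_gas = nR ln(V₂/V₁) = 4.98 × 8.314 × ln(119/19.7) = 74.5 J/K.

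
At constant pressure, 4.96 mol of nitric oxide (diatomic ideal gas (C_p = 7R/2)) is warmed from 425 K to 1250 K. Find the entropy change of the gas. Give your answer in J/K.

ΔS = 156 J/K

At constant pressure, ΔS = nC_p ln(T₂/T₁) with C_p = 7R/2 = 29.1 J mol⁻¹ K⁻¹.
ΔS = 4.96 × 29.1 × ln(1250/425) = 156 J/K.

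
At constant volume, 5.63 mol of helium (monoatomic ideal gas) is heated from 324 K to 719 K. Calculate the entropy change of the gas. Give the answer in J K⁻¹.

ΔS = 56 J/K

At constant volume, ΔS = nC_V ln(T₂/T₁) with C_V = 3R/2 = 12.47 J mol⁻¹ K⁻¹.
ΔS = 5.63 × 12.47 × ln(719/324) = 56 J/K.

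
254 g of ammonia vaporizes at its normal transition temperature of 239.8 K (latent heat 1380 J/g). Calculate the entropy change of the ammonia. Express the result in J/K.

Heat absorbed by the substance: Q = mL = 254 × 1380 = 350520 J.
At constant T, ΔS = Q_rev/T = 350520 / 239.8 = 1460 J/K.

ΔS = 1460 J/K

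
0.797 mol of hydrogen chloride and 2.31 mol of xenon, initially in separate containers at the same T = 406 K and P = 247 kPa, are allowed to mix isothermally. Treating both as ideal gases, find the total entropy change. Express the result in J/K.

Mole fractions: x_A = 0.797/3.11 = 0.257, x_B = 0.743.
ΔS_mix = −R(n_A ln x_A + n_B ln x_B) = −8.314 × (0.797 ln 0.257 + 2.31 ln 0.743) = 14.7 J/K.

ΔS_mix = 14.7 J/K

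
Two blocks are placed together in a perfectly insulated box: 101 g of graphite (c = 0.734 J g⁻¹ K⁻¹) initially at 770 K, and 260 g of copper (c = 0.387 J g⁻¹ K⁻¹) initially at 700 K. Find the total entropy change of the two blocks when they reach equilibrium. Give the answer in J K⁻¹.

ΔS_total = 0.195 J/K

Energy balance: T_f = (m₁c₁T₁ + m₂c₂T₂)/(m₁c₁ + m₂c₂) = 729.7 K.
ΔS₁ = m₁c₁ ln(T_f/T₁) = 74.134 × ln(729.7/770) = -3.9857 J/K.
ΔS₂ = m₂c₂ ln(T_f/T₂) = 100.62 × ln(729.7/700) = 4.1804 J/K.
ΔS_total = -3.9857 + 4.1804 = 0.195 J/K.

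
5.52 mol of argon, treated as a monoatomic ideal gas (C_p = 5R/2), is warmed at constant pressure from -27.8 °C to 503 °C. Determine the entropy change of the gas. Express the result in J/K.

ΔS = 132 J/K

In kelvin: T₁ = 245.35 K, T₂ = 776.15 K. At constant pressure, ΔS = nC_p ln(T₂/T₁) with C_p = 5R/2 = 20.79 J mol⁻¹ K⁻¹.
ΔS = 5.52 × 20.79 × ln(776.15/245.35) = 132 J/K.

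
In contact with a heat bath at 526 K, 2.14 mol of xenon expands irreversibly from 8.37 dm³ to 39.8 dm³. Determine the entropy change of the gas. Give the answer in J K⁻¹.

Entropy is a state function, so ΔS_gas depends only on the end states.
For an isothermal ideal gas ΔS_gas = nR ln(V₂/V₁) = 2.14 × 8.314 × ln(39.8/8.37) = 27.7 J/K.

ΔS_gas = 27.7 J/K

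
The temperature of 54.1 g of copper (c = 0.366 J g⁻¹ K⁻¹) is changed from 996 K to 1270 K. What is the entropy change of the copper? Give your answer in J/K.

ΔS = ∫dQ_rev/T = m c ln(T₂/T₁) = 54.1 × 0.366 × ln(1270/996) = 4.81 J/K.

ΔS = 4.81 J/K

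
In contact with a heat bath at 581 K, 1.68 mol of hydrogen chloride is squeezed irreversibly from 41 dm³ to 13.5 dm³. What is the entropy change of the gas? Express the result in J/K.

ΔS_gas = -15.5 J/K

Entropy is a state function, so ΔS_gas depends only on the end states.
For an isothermal ideal gas ΔS_gas = nR ln(V₂/V₁) = 1.68 × 8.314 × ln(13.5/41) = -15.5 J/K.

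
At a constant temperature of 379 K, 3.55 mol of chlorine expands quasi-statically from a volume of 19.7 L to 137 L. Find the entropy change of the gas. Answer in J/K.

For an isothermal ideal gas ΔS_gas = nR ln(V₂/V₁) = 3.55 × 8.314 × ln(137/19.7) = 57.2 J/K.

ΔS_gas = 57.2 J/K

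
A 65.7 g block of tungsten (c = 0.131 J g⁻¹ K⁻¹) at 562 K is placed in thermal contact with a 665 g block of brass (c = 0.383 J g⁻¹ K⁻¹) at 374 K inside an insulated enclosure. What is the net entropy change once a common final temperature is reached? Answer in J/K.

ΔS_total = 0.786 J/K

Energy balance: T_f = (m₁c₁T₁ + m₂c₂T₂)/(m₁c₁ + m₂c₂) = 380.15 K.
ΔS₁ = m₁c₁ ln(T_f/T₁) = 8.6067 × ln(380.15/562) = -3.365 J/K.
ΔS₂ = m₂c₂ ln(T_f/T₂) = 254.695 × ln(380.15/374) = 4.151 J/K.
ΔS_total = -3.365 + 4.151 = 0.786 J/K.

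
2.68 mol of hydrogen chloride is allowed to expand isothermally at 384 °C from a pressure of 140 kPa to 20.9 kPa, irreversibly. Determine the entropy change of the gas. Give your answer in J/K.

ΔS_gas = 42.4 J/K

Entropy is a state function, so ΔS_gas depends only on the end states.
For an isothermal ideal gas ΔS_gas = nR ln(P₁/P₂) = 2.68 × 8.314 × ln(140/20.9) = 42.4 J/K.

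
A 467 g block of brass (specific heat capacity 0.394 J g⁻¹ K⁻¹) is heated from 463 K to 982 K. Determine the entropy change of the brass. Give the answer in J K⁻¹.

ΔS = ∫dQ_rev/T = m c ln(T₂/T₁) = 467 × 0.394 × ln(982/463) = 138 J/K.

ΔS = 138 J/K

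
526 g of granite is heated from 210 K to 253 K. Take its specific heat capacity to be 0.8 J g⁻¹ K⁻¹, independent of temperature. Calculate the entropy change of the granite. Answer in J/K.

ΔS = ∫dQ_rev/T = m c ln(T₂/T₁) = 526 × 0.8 × ln(253/210) = 78.4 J/K.

ΔS = 78.4 J/K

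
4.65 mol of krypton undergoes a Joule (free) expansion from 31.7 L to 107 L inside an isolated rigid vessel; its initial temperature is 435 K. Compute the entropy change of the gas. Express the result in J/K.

ΔS_gas = 47 J/K

No heat is exchanged and no work is done, so the ideal-gas temperature stays constant.
Entropy is a state function; using a reversible isothermal path, ΔS_gas = nR ln(V₂/V₁) = 4.65 × 8.314 × ln(107/31.7) = 47 J/K.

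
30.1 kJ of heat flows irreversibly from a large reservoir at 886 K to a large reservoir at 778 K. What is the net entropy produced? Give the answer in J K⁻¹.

ΔS_hot = −Q/T_H = −30100/886 = -33.97 J/K and ΔS_cold = +Q/T_C = 30100/778 = 38.69 J/K.
ΔS_total = -33.97 + 38.69 = 4.72 J/K, positive as the second law requires.

ΔS_total = 4.72 J/K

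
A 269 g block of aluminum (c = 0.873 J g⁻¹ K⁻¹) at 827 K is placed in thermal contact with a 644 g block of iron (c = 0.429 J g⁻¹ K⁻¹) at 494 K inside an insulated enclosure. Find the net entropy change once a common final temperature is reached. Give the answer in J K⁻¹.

Energy balance: T_f = (m₁c₁T₁ + m₂c₂T₂)/(m₁c₁ + m₂c₂) = 647 K.
ΔS₁ = m₁c₁ ln(T_f/T₁) = 234.837 × ln(647/827) = -57.64 J/K.
ΔS₂ = m₂c₂ ln(T_f/T₂) = 276.276 × ln(647/494) = 74.54 J/K.
ΔS_total = -57.64 + 74.54 = 16.9 J/K.

ΔS_total = 16.9 J/K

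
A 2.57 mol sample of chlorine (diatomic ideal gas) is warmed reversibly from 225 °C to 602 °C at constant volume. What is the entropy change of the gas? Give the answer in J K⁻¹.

In kelvin: T₁ = 498.15 K, T₂ = 875.15 K. At constant volume, ΔS = nC_V ln(T₂/T₁) with C_V = 5R/2 = 20.79 J mol⁻¹ K⁻¹.
ΔS = 2.57 × 20.79 × ln(875.15/498.15) = 30.1 J/K.

ΔS = 30.1 J/K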